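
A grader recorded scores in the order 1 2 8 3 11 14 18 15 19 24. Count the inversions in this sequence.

Count, for each position, how many later elements it exceeds:
1 → none → 0
2 → none → 0
8 → 3 → 1
3 → none → 0
11 → none → 0
14 → none → 0
18 → 15 → 1
15 → none → 0
19 → none → 0
24 → none → 0
Sum: 0 + 0 + 1 + 0 + 0 + 0 + 1 + 0 + 0 + 0 = 2

2 inversions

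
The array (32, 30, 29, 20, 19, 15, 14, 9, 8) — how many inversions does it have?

There are 36 out-of-order pairs.

Sweep left to right; for each value list the smaller values that follow it:
32 → 30, 29, 20, 19, 15, 14, 9, 8 → 8
30 → 29, 20, 19, 15, 14, 9, 8 → 7
29 → 20, 19, 15, 14, 9, 8 → 6
20 → 19, 15, 14, 9, 8 → 5
19 → 15, 14, 9, 8 → 4
15 → 14, 9, 8 → 3
14 → 9, 8 → 2
9 → 8 → 1
8 → none → 0
Sum: 8 + 7 + 6 + 5 + 4 + 3 + 2 + 1 + 0 = 36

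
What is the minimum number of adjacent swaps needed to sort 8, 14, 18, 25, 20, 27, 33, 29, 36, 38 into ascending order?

2

Each adjacent swap fixes exactly one inversion, so the minimum swap count equals the number of inversions.
Count inversions — for each element, later elements that are smaller:
8: none → 0
14: none → 0
18: none → 0
25: 20 → 1
20: none → 0
27: none → 0
33: 29 → 1
29: none → 0
36: none → 0
38: none → 0
Total inversions: 0 + 0 + 0 + 1 + 0 + 0 + 1 + 0 + 0 + 0 = 2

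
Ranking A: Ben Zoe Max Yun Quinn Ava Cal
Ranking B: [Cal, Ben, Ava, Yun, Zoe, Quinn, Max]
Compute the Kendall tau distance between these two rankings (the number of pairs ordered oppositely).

Assign each item its position (1..7) in the first ordering, then rewrite the second ordering as that position sequence:
positions: Ben→1, Zoe→2, Max→3, Yun→4, Quinn→5, Ava→6, Cal→7
second ordering as positions: [7, 1, 6, 4, 2, 5, 3]
Discordant pairs = inversions in this position sequence.
7: 1, 6, 4, 2, 5, 3 → 6
1: 0
6: 4, 2, 5, 3 → 4
4: 2, 3 → 2
2: 0
5: 3 → 1
3: 0
Total: 6 + 0 + 4 + 2 + 0 + 1 + 0 = 13

There are 13 discordant pairs.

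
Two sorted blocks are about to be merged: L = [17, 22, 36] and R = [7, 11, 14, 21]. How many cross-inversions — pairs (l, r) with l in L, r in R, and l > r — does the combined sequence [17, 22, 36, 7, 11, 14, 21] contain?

11

Take each right-half value and tally the left-half values above it:
r = 7: 17, 22, 36 → 3
r = 11: 17, 22, 36 → 3
r = 14: 17, 22, 36 → 3
r = 21: 22, 36 → 2
Cross-inversions: 3 + 3 + 3 + 2 = 11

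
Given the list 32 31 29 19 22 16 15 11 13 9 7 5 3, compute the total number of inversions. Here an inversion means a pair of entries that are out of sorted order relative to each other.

Count, for each position, how many later elements it exceeds:
32: 12
31: 11
29: 10
19: 8
22: 8
16: 7
15: 6
11: 4
13: 4
9: 3
7: 2
5: 1
3: 0
Sum: 12 + 11 + 10 + 8 + 8 + 7 + 6 + 4 + 4 + 3 + 2 + 1 + 0 = 76

There are 76 inversions.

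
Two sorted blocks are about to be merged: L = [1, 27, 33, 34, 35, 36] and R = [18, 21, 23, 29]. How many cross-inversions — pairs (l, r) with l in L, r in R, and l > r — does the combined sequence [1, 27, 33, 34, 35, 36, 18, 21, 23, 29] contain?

Take each right-half value and tally the left-half values above it:
r = 18: 27, 33, 34, 35, 36 → 5
r = 21: 27, 33, 34, 35, 36 → 5
r = 23: 27, 33, 34, 35, 36 → 5
r = 29: 33, 34, 35, 36 → 4
Cross-inversions: 5 + 5 + 5 + 4 = 19

19 split inversions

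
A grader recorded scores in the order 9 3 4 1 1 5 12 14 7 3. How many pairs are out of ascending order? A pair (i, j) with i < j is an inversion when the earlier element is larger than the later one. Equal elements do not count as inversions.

For each element, count later entries that are smaller:
9 → 3, 4, 1, 1, 5, 7, 3 → 7
3 → 1, 1 → 2
4 → 1, 1, 3 → 3
1 → none → 0
1 → none → 0
5 → 3 → 1
12 → 7, 3 → 2
14 → 7, 3 → 2
7 → 3 → 1
3 → none → 0
Sum: 7 + 2 + 3 + 0 + 0 + 1 + 2 + 2 + 1 + 0 = 18

18 inversions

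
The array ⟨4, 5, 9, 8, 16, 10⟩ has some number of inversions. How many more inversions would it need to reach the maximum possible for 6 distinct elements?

Maximum inversions for 6 distinct elements is C(6, 2) = 6·5/2 = 15.
Current inversions — for each element, count later smaller elements:
4: 0
5: 0
9: 1
8: 0
16: 1
10: 0
Current total: 0 + 0 + 1 + 0 + 1 + 0 = 2
Shortfall: 15 − 2 = 13

13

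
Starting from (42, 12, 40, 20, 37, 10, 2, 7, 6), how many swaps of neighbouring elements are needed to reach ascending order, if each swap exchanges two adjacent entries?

30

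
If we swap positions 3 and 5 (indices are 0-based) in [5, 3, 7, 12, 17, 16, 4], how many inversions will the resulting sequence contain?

There are 8 inversions.

Positions 3 and 5 hold 12 and 16; after swapping, the array is [5, 3, 7, 16, 17, 12, 4].
For each element, count later entries that are smaller:
5 → 3, 4 → 2
3 → none → 0
7 → 4 → 1
16 → 12, 4 → 2
17 → 12, 4 → 2
12 → 4 → 1
4 → none → 0
Sum: 2 + 0 + 1 + 2 + 2 + 1 + 0 = 8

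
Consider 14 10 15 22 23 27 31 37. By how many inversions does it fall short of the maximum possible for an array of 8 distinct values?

27 inversions short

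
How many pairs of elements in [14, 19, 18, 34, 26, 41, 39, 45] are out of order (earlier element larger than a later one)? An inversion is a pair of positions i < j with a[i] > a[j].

Element-by-element contributions:
14: 0
19: 1
18: 0
34: 1
26: 0
41: 1
39: 0
45: 0
Sum: 0 + 1 + 0 + 1 + 0 + 1 + 0 + 0 = 3

3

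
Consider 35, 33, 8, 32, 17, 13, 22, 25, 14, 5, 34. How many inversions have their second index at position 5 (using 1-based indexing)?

3

The element at index 5 is 17.
Elements before it: 35, 33, 8, 32
Those larger than 17: 35, 33, 32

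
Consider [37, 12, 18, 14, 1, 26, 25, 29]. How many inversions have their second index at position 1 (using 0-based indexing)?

1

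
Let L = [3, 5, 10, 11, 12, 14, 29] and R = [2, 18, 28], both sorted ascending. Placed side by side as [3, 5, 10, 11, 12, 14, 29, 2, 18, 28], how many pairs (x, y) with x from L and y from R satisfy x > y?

Split inversions: 9

Count, for every r in R, how many entries of L exceed r:
r = 2: 3, 5, 10, 11, 12, 14, 29 → 7
r = 18: 29 → 1
r = 28: 29 → 1
Cross-inversions: 7 + 1 + 1 = 9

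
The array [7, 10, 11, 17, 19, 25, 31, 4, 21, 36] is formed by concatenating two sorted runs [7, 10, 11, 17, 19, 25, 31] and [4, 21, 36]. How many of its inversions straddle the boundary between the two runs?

9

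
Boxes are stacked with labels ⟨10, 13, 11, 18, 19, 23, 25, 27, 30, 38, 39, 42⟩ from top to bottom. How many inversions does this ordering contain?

Element-by-element contributions:
10: 0
13: 1
11: 0
18: 0
19: 0
23: 0
25: 0
27: 0
30: 0
38: 0
39: 0
42: 0
Sum: 0 + 1 + 0 + 0 + 0 + 0 + 0 + 0 + 0 + 0 + 0 + 0 = 1

1 inversion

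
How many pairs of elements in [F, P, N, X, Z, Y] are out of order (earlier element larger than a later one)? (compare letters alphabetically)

Element-by-element contributions:
F → none → 0
P → N → 1
N → none → 0
X → none → 0
Z → Y → 1
Y → none → 0
Sum: 0 + 1 + 0 + 0 + 1 + 0 = 2

2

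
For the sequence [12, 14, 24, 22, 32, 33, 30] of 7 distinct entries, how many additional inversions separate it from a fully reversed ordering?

18

Maximum inversions for 7 distinct elements is C(7, 2) = 7·6/2 = 21.
Current inversions — for each element, count later smaller elements:
12: 0
14: 0
24: 1
22: 0
32: 1
33: 1
30: 0
Current total: 0 + 0 + 1 + 0 + 1 + 1 + 0 = 3
Shortfall: 21 − 3 = 18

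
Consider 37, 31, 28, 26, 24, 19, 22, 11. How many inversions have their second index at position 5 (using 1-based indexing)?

The element at index 5 is 24.
Elements before it: 37, 31, 28, 26
Those larger than 24: 37, 31, 28, 26

4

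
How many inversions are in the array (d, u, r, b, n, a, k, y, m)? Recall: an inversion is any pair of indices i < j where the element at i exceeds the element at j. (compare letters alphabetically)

18

Count, for each position, how many later elements it exceeds:
d → b, a → 2
u → r, b, n, a, k, m → 6
r → b, n, a, k, m → 5
b → a → 1
n → a, k, m → 3
a → none → 0
k → none → 0
y → m → 1
m → none → 0
Sum: 2 + 6 + 5 + 1 + 3 + 0 + 0 + 1 + 0 = 18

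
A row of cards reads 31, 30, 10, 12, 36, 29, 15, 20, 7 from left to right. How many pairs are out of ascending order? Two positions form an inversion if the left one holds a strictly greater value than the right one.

24 out-of-order pairs

Sweep left to right; for each value list the smaller values that follow it:
31: 7
30: 6
10: 1
12: 1
36: 4
29: 3
15: 1
20: 1
7: 0
Sum: 7 + 6 + 1 + 1 + 4 + 3 + 1 + 1 + 0 = 24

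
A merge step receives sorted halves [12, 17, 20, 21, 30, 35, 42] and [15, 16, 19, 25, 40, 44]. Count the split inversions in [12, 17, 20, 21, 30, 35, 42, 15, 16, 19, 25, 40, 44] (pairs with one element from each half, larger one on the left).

Count, for every r in R, how many entries of L exceed r:
r = 15: 17, 20, 21, 30, 35, 42 → 6
r = 16: 17, 20, 21, 30, 35, 42 → 6
r = 19: 20, 21, 30, 35, 42 → 5
r = 25: 30, 35, 42 → 3
r = 40: 42 → 1
r = 44: none → 0
Cross-inversions: 6 + 6 + 5 + 3 + 1 + 0 = 21

21 cross-inversions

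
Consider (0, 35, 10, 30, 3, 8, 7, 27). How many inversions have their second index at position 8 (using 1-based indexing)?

2

The element at index 8 is 27.
Elements before it: 0, 35, 10, 30, 3, 8, 7
Those larger than 27: 35, 30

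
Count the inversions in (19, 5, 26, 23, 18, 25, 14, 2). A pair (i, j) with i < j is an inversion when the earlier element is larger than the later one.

Element-by-element contributions:
19 → 5, 18, 14, 2 → 4
5 → 2 → 1
26 → 23, 18, 25, 14, 2 → 5
23 → 18, 14, 2 → 3
18 → 14, 2 → 2
25 → 14, 2 → 2
14 → 2 → 1
2 → none → 0
Sum: 4 + 1 + 5 + 3 + 2 + 2 + 1 + 0 = 18

18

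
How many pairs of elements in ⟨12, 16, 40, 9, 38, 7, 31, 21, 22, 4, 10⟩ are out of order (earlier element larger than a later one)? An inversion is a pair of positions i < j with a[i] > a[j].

33 inversions

For each element, count later entries that are smaller:
12 → 9, 7, 4, 10 → 4
16 → 9, 7, 4, 10 → 4
40 → 9, 38, 7, 31, 21, 22, 4, 10 → 8
9 → 7, 4 → 2
38 → 7, 31, 21, 22, 4, 10 → 6
7 → 4 → 1
31 → 21, 22, 4, 10 → 4
21 → 4, 10 → 2
22 → 4, 10 → 2
4 → none → 0
10 → none → 0
Sum: 4 + 4 + 8 + 2 + 6 + 1 + 4 + 2 + 2 + 0 + 0 = 33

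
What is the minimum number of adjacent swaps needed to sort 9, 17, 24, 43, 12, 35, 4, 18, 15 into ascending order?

Each adjacent swap fixes exactly one inversion, so the minimum swap count equals the number of inversions.
Count inversions — for each element, later elements that are smaller:
9: 4 → 1
17: 12, 4, 15 → 3
24: 12, 4, 18, 15 → 4
43: 12, 35, 4, 18, 15 → 5
12: 4 → 1
35: 4, 18, 15 → 3
4: none → 0
18: 15 → 1
15: none → 0
Total inversions: 1 + 3 + 4 + 5 + 1 + 3 + 0 + 1 + 0 = 18

There are 18 adjacent swaps.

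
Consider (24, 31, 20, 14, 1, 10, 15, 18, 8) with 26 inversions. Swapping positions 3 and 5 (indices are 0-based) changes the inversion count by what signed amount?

-1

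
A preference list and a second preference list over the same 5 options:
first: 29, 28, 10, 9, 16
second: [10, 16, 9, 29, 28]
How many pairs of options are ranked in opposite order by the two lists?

Assign each item its position (1..5) in the first ordering, then rewrite the second ordering as that position sequence:
positions: 29→1, 28→2, 10→3, 9→4, 16→5
second ordering as positions: [3, 5, 4, 1, 2]
Discordant pairs = inversions in this position sequence.
3: 1, 2 → 2
5: 4, 1, 2 → 3
4: 1, 2 → 2
1: 0
2: 0
Total: 2 + 3 + 2 + 0 + 0 = 7

7 pairs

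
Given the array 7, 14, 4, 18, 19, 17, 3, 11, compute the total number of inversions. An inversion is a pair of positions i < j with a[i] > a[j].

Count, for each position, how many later elements it exceeds:
7 → 4, 3 → 2
14 → 4, 3, 11 → 3
4 → 3 → 1
18 → 17, 3, 11 → 3
19 → 17, 3, 11 → 3
17 → 3, 11 → 2
3 → none → 0
11 → none → 0
Sum: 2 + 3 + 1 + 3 + 3 + 2 + 0 + 0 = 14

14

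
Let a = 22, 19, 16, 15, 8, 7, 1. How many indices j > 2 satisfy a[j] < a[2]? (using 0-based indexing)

The element at index 2 is 16.
Elements after it: 15, 8, 7, 1
Those smaller than 16: 15, 8, 7, 1

4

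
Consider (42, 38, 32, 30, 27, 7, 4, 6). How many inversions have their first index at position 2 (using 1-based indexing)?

The element at index 2 is 38.
Elements after it: 32, 30, 27, 7, 4, 6
Those smaller than 38: 32, 30, 27, 7, 4, 6

6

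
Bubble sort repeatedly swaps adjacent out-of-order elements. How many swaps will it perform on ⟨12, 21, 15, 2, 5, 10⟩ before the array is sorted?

10 swaps

The minimum number of adjacent swaps to sort an array equals its inversion count, since every such swap removes exactly one inversion.
Count inversions — for each element, later elements that are smaller:
12: 2, 5, 10 → 3
21: 15, 2, 5, 10 → 4
15: 2, 5, 10 → 3
2: none → 0
5: none → 0
10: none → 0
Total inversions: 3 + 4 + 3 + 0 + 0 + 0 = 10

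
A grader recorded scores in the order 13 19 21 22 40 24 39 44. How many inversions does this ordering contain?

2

For each element, count later entries that are smaller:
13 → none → 0
19 → none → 0
21 → none → 0
22 → none → 0
40 → 24, 39 → 2
24 → none → 0
39 → none → 0
44 → none → 0
Sum: 0 + 0 + 0 + 0 + 2 + 0 + 0 + 0 = 2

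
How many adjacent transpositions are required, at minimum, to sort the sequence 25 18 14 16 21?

The minimum number of adjacent swaps to sort an array equals its inversion count, since every such swap removes exactly one inversion.
Count inversions — for each element, later elements that are smaller:
25: 18, 14, 16, 21 → 4
18: 14, 16 → 2
14: none → 0
16: none → 0
21: none → 0
Total inversions: 4 + 2 + 0 + 0 + 0 = 6

6 swaps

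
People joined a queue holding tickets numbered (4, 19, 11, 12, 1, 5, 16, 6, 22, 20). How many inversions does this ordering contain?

Count, for each position, how many later elements it exceeds:
4: 1
19: 6
11: 3
12: 3
1: 0
5: 0
16: 1
6: 0
22: 1
20: 0
Sum: 1 + 6 + 3 + 3 + 0 + 0 + 1 + 0 + 1 + 0 = 15

15 out-of-order pairs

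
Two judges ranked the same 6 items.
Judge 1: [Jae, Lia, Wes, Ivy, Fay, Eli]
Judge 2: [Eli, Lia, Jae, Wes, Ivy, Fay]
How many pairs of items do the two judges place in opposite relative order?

6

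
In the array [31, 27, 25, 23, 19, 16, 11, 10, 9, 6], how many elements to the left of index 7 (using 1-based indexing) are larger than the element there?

6 such elements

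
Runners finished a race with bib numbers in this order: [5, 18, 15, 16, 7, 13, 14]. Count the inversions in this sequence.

Sweep left to right; for each value list the smaller values that follow it:
5: 0
18: 5
15: 3
16: 3
7: 0
13: 0
14: 0
Sum: 0 + 5 + 3 + 3 + 0 + 0 + 0 = 11

11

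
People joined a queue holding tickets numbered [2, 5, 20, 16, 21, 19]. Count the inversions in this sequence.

Inversion pairs (indices are 1-based):
(3,4): 20 > 16
(3,6): 20 > 19
(5,6): 21 > 19
That's 3 pairs.

3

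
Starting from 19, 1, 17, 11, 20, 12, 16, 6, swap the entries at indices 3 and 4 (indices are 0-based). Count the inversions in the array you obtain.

Positions 3 and 4 hold 11 and 20; after swapping, the array is [19, 1, 17, 20, 11, 12, 16, 6].
Element-by-element contributions:
19: 6
1: 0
17: 4
20: 4
11: 1
12: 1
16: 1
6: 0
Sum: 6 + 0 + 4 + 4 + 1 + 1 + 1 + 0 = 17

17 inversions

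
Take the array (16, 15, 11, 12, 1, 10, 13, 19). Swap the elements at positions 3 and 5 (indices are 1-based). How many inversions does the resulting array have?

14 inversions

Positions 3 and 5 hold 11 and 1; after swapping, the array is [16, 15, 1, 12, 11, 10, 13, 19].
Sweep left to right; for each value list the smaller values that follow it:
16 → 15, 1, 12, 11, 10, 13 → 6
15 → 1, 12, 11, 10, 13 → 5
1 → none → 0
12 → 11, 10 → 2
11 → 10 → 1
10 → none → 0
13 → none → 0
19 → none → 0
Sum: 6 + 5 + 0 + 2 + 1 + 0 + 0 + 0 = 14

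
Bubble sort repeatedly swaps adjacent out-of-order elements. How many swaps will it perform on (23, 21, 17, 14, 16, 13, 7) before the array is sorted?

There are 20 swaps.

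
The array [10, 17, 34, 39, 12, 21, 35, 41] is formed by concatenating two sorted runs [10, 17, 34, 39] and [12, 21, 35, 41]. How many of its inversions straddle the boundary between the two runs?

There are 6 cross-inversions.

Take each right-half value and tally the left-half values above it:
r = 12: 17, 34, 39 → 3
r = 21: 34, 39 → 2
r = 35: 39 → 1
r = 41: none → 0
Cross-inversions: 3 + 2 + 1 + 0 = 6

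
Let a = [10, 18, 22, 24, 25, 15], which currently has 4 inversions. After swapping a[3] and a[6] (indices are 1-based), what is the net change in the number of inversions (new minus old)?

Positions 3 and 6 hold 22 and 15; after swapping, the array is [10, 18, 15, 24, 25, 22].
Count, for each position, how many later elements it exceeds:
10 → none → 0
18 → 15 → 1
15 → none → 0
24 → 22 → 1
25 → 22 → 1
22 → none → 0
Sum: 0 + 1 + 0 + 1 + 1 + 0 = 3
Change: 3 − 4 = -1

-1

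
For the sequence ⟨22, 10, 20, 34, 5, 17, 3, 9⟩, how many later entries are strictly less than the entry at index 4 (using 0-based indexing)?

1 such element

The element at index 4 is 5.
Elements after it: 17, 3, 9
Those smaller than 5: 3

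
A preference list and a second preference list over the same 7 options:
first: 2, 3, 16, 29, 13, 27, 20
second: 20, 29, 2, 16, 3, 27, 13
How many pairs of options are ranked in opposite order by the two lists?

Assign each item its position (1..7) in the first ordering, then rewrite the second ordering as that position sequence:
positions: 2→1, 3→2, 16→3, 29→4, 13→5, 27→6, 20→7
second ordering as positions: [7, 4, 1, 3, 2, 6, 5]
Discordant pairs = inversions in this position sequence.
7: 4, 1, 3, 2, 6, 5 → 6
4: 1, 3, 2 → 3
1: 0
3: 2 → 1
2: 0
6: 5 → 1
5: 0
Total: 6 + 3 + 0 + 1 + 0 + 1 + 0 = 11

11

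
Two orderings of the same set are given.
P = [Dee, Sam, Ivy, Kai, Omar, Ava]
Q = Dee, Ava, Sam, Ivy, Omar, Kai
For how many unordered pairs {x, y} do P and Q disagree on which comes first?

Assign each item its position (1..6) in the first ordering, then rewrite the second ordering as that position sequence:
positions: Dee→1, Sam→2, Ivy→3, Kai→4, Omar→5, Ava→6
second ordering as positions: [1, 6, 2, 3, 5, 4]
Discordant pairs = inversions in this position sequence.
1: 0
6: 2, 3, 5, 4 → 4
2: 0
3: 0
5: 4 → 1
4: 0
Total: 0 + 4 + 0 + 0 + 1 + 0 = 5

5 disagreeing pairs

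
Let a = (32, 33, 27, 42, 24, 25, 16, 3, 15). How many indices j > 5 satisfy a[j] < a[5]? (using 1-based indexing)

3

The element at index 5 is 24.
Elements after it: 25, 16, 3, 15
Those smaller than 24: 16, 3, 15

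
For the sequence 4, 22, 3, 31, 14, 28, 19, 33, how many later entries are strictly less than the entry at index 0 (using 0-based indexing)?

The element at index 0 is 4.
Elements after it: 22, 3, 31, 14, 28, 19, 33
Those smaller than 4: 3

1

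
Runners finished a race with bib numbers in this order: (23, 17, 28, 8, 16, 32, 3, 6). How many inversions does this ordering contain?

19 inversions

Count, for each position, how many later elements it exceeds:
23 → 17, 8, 16, 3, 6 → 5
17 → 8, 16, 3, 6 → 4
28 → 8, 16, 3, 6 → 4
8 → 3, 6 → 2
16 → 3, 6 → 2
32 → 3, 6 → 2
3 → none → 0
6 → none → 0
Sum: 5 + 4 + 4 + 2 + 2 + 2 + 0 + 0 = 19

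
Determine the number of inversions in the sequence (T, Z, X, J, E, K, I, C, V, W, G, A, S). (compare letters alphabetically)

Count, for each position, how many later elements it exceeds:
T: 8
Z: 11
X: 10
J: 5
E: 2
K: 4
I: 3
C: 1
V: 3
W: 3
G: 1
A: 0
S: 0
Sum: 8 + 11 + 10 + 5 + 2 + 4 + 3 + 1 + 3 + 3 + 1 + 0 + 0 = 51

51 inversions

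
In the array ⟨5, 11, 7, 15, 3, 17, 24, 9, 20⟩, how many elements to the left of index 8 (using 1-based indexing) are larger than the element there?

The element at index 8 is 9.
Elements before it: 5, 11, 7, 15, 3, 17, 24
Those larger than 9: 11, 15, 17, 24

4 such elements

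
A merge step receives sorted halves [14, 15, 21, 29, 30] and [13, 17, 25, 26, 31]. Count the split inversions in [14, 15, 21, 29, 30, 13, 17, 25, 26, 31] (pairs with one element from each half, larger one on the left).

Take each right-half value and tally the left-half values above it:
r = 13: 14, 15, 21, 29, 30 → 5
r = 17: 21, 29, 30 → 3
r = 25: 29, 30 → 2
r = 26: 29, 30 → 2
r = 31: none → 0
Cross-inversions: 5 + 3 + 2 + 2 + 0 = 12

12 split inversions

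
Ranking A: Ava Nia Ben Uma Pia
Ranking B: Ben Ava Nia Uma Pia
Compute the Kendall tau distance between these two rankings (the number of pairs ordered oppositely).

2

Assign each item its position (1..5) in the first ordering, then rewrite the second ordering as that position sequence:
positions: Ava→1, Nia→2, Ben→3, Uma→4, Pia→5
second ordering as positions: [3, 1, 2, 4, 5]
Discordant pairs = inversions in this position sequence.
3: 1, 2 → 2
1: 0
2: 0
4: 0
5: 0
Total: 2 + 0 + 0 + 0 + 0 = 2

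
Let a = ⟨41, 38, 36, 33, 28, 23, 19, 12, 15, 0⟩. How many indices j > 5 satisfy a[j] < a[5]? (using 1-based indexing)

5 such elements

The element at index 5 is 28.
Elements after it: 23, 19, 12, 15, 0
Those smaller than 28: 23, 19, 12, 15, 0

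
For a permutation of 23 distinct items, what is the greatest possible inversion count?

Inversions: 253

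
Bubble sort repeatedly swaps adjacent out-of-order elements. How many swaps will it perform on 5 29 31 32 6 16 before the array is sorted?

6 swaps

Each adjacent swap fixes exactly one inversion, so the minimum swap count equals the number of inversions.
Count inversions — for each element, later elements that are smaller:
5: none → 0
29: 6, 16 → 2
31: 6, 16 → 2
32: 6, 16 → 2
6: none → 0
16: none → 0
Total inversions: 0 + 2 + 2 + 2 + 0 + 0 = 6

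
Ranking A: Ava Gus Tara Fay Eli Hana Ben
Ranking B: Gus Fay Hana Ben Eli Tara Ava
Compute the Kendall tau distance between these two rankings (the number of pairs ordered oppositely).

12

Assign each item its position (1..7) in the first ordering, then rewrite the second ordering as that position sequence:
positions: Ava→1, Gus→2, Tara→3, Fay→4, Eli→5, Hana→6, Ben→7
second ordering as positions: [2, 4, 6, 7, 5, 3, 1]
Discordant pairs = inversions in this position sequence.
2: 1 → 1
4: 3, 1 → 2
6: 5, 3, 1 → 3
7: 5, 3, 1 → 3
5: 3, 1 → 2
3: 1 → 1
1: 0
Total: 1 + 2 + 3 + 3 + 2 + 1 + 0 = 12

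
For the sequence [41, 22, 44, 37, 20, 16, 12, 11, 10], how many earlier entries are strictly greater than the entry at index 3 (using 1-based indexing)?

0

The element at index 3 is 44.
Elements before it: 41, 22
None of them are larger than 44.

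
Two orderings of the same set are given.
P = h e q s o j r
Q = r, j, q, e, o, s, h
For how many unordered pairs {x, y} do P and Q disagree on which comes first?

Assign each item its position (1..7) in the first ordering, then rewrite the second ordering as that position sequence:
positions: h→1, e→2, q→3, s→4, o→5, j→6, r→7
second ordering as positions: [7, 6, 3, 2, 5, 4, 1]
Discordant pairs = inversions in this position sequence.
7: 6, 3, 2, 5, 4, 1 → 6
6: 3, 2, 5, 4, 1 → 5
3: 2, 1 → 2
2: 1 → 1
5: 4, 1 → 2
4: 1 → 1
1: 0
Total: 6 + 5 + 2 + 1 + 2 + 1 + 0 = 17

There are 17 disagreeing pairs.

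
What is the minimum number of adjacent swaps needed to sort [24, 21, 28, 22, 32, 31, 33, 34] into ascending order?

Each adjacent swap fixes exactly one inversion, so the minimum swap count equals the number of inversions.
Count inversions — for each element, later elements that are smaller:
24: 21, 22 → 2
21: none → 0
28: 22 → 1
22: none → 0
32: 31 → 1
31: none → 0
33: none → 0
34: none → 0
Total inversions: 2 + 0 + 1 + 0 + 1 + 0 + 0 + 0 = 4

Swaps: 4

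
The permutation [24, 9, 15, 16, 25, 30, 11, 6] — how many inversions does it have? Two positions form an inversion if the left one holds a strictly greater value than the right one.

15 inversions

Sweep left to right; for each value list the smaller values that follow it:
24 → 9, 15, 16, 11, 6 → 5
9 → 6 → 1
15 → 11, 6 → 2
16 → 11, 6 → 2
25 → 11, 6 → 2
30 → 11, 6 → 2
11 → 6 → 1
6 → none → 0
Sum: 5 + 1 + 2 + 2 + 2 + 2 + 1 + 0 = 15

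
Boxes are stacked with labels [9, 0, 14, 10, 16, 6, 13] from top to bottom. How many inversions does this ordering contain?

Element-by-element contributions:
9 → 0, 6 → 2
0 → none → 0
14 → 10, 6, 13 → 3
10 → 6 → 1
16 → 6, 13 → 2
6 → none → 0
13 → none → 0
Sum: 2 + 0 + 3 + 1 + 2 + 0 + 0 = 8

Inversions: 8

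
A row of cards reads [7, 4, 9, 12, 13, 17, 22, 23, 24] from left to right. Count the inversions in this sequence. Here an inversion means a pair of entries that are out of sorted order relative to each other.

1 inversion

For each element, count later entries that are smaller:
7 → 4 → 1
4 → none → 0
9 → none → 0
12 → none → 0
13 → none → 0
17 → none → 0
22 → none → 0
23 → none → 0
24 → none → 0
Sum: 1 + 0 + 0 + 0 + 0 + 0 + 0 + 0 + 0 = 1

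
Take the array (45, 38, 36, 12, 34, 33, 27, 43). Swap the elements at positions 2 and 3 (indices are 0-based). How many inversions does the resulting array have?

18 inversions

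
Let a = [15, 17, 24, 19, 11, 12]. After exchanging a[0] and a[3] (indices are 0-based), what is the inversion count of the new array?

Positions 0 and 3 hold 15 and 19; after swapping, the array is [19, 17, 24, 15, 11, 12].
Element-by-element contributions:
19 → 17, 15, 11, 12 → 4
17 → 15, 11, 12 → 3
24 → 15, 11, 12 → 3
15 → 11, 12 → 2
11 → none → 0
12 → none → 0
Sum: 4 + 3 + 3 + 2 + 0 + 0 = 12

12 inversions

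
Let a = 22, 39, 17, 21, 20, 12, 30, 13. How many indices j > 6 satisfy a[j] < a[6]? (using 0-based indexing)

The element at index 6 is 30.
Elements after it: 13
Those smaller than 30: 13

1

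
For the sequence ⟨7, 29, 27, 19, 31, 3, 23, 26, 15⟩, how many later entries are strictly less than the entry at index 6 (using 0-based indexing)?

1 such element

The element at index 6 is 23.
Elements after it: 26, 15
Those smaller than 23: 15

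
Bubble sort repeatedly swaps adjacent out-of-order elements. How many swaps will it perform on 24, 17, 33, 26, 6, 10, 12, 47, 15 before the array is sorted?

19 swaps

Each adjacent swap fixes exactly one inversion, so the minimum swap count equals the number of inversions.
Count inversions — for each element, later elements that are smaller:
24: 17, 6, 10, 12, 15 → 5
17: 6, 10, 12, 15 → 4
33: 26, 6, 10, 12, 15 → 5
26: 6, 10, 12, 15 → 4
6: none → 0
10: none → 0
12: none → 0
47: 15 → 1
15: none → 0
Total inversions: 5 + 4 + 5 + 4 + 0 + 0 + 0 + 1 + 0 = 19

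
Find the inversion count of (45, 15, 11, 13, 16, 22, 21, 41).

10 inversions

For each element, count later entries that are smaller:
45 → 15, 11, 13, 16, 22, 21, 41 → 7
15 → 11, 13 → 2
11 → none → 0
13 → none → 0
16 → none → 0
22 → 21 → 1
21 → none → 0
41 → none → 0
Sum: 7 + 2 + 0 + 0 + 0 + 1 + 0 + 0 = 10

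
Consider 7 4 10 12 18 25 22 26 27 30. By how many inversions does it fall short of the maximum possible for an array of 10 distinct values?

43

Maximum inversions for 10 distinct elements is C(10, 2) = 10·9/2 = 45.
Current inversions — for each element, count later smaller elements:
7: 1
4: 0
10: 0
12: 0
18: 0
25: 1
22: 0
26: 0
27: 0
30: 0
Current total: 1 + 0 + 0 + 0 + 0 + 1 + 0 + 0 + 0 + 0 = 2
Shortfall: 45 − 2 = 43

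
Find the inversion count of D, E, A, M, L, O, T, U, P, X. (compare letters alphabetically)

Sweep left to right; for each value list the smaller values that follow it:
D → A → 1
E → A → 1
A → none → 0
M → L → 1
L → none → 0
O → none → 0
T → P → 1
U → P → 1
P → none → 0
X → none → 0
Sum: 1 + 1 + 0 + 1 + 0 + 0 + 1 + 1 + 0 + 0 = 5

Out-of-order pairs: 5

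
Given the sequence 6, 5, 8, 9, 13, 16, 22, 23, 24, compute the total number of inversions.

Sweep left to right; for each value list the smaller values that follow it:
6: 1
5: 0
8: 0
9: 0
13: 0
16: 0
22: 0
23: 0
24: 0
Sum: 1 + 0 + 0 + 0 + 0 + 0 + 0 + 0 + 0 = 1

There is 1 inversion.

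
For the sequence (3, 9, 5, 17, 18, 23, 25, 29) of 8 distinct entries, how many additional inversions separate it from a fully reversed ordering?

Maximum inversions for 8 distinct elements is C(8, 2) = 8·7/2 = 28.
Current inversions — for each element, count later smaller elements:
3: 0
9: 1
5: 0
17: 0
18: 0
23: 0
25: 0
29: 0
Current total: 0 + 1 + 0 + 0 + 0 + 0 + 0 + 0 = 1
Shortfall: 28 − 1 = 27

27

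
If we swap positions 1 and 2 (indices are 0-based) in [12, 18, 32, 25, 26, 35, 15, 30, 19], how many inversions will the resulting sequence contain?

15

Positions 1 and 2 hold 18 and 32; after swapping, the array is [12, 32, 18, 25, 26, 35, 15, 30, 19].
For each element, count later entries that are smaller:
12 → none → 0
32 → 18, 25, 26, 15, 30, 19 → 6
18 → 15 → 1
25 → 15, 19 → 2
26 → 15, 19 → 2
35 → 15, 30, 19 → 3
15 → none → 0
30 → 19 → 1
19 → none → 0
Sum: 0 + 6 + 1 + 2 + 2 + 3 + 0 + 1 + 0 = 15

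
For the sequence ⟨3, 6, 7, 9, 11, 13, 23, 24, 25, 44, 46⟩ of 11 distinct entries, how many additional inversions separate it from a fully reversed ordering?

Maximum inversions for 11 distinct elements is C(11, 2) = 11·10/2 = 55.
Current inversions — for each element, count later smaller elements:
3: 0
6: 0
7: 0
9: 0
11: 0
13: 0
23: 0
24: 0
25: 0
44: 0
46: 0
Current total: 0 + 0 + 0 + 0 + 0 + 0 + 0 + 0 + 0 + 0 + 0 = 0
Shortfall: 55 − 0 = 55

55 inversions short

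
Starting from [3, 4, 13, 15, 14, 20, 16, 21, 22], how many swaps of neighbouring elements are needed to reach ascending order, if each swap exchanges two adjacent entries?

2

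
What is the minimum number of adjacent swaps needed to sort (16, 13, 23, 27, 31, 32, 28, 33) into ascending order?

The minimum number of adjacent swaps to sort an array equals its inversion count, since every such swap removes exactly one inversion.
Count inversions — for each element, later elements that are smaller:
16: 13 → 1
13: none → 0
23: none → 0
27: none → 0
31: 28 → 1
32: 28 → 1
28: none → 0
33: none → 0
Total inversions: 1 + 0 + 0 + 0 + 1 + 1 + 0 + 0 = 3

3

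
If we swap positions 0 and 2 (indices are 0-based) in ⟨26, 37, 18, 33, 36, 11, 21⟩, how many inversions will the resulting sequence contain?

Positions 0 and 2 hold 26 and 18; after swapping, the array is [18, 37, 26, 33, 36, 11, 21].
Count, for each position, how many later elements it exceeds:
18 → 11 → 1
37 → 26, 33, 36, 11, 21 → 5
26 → 11, 21 → 2
33 → 11, 21 → 2
36 → 11, 21 → 2
11 → none → 0
21 → none → 0
Sum: 1 + 5 + 2 + 2 + 2 + 0 + 0 = 12

There are 12 inversions.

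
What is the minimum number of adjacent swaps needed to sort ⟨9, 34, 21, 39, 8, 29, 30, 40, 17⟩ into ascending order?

Minimum adjacent swaps = number of inversions (each swap of adjacent out-of-order elements removes one inversion and no swap can remove more).
Count inversions — for each element, later elements that are smaller:
9: 8 → 1
34: 21, 8, 29, 30, 17 → 5
21: 8, 17 → 2
39: 8, 29, 30, 17 → 4
8: none → 0
29: 17 → 1
30: 17 → 1
40: 17 → 1
17: none → 0
Total inversions: 1 + 5 + 2 + 4 + 0 + 1 + 1 + 1 + 0 = 15

15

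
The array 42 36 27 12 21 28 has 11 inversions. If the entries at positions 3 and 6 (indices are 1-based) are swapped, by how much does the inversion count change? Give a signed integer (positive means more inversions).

+1

Positions 3 and 6 hold 27 and 28; after swapping, the array is [42, 36, 28, 12, 21, 27].
Sweep left to right; for each value list the smaller values that follow it:
42 → 36, 28, 12, 21, 27 → 5
36 → 28, 12, 21, 27 → 4
28 → 12, 21, 27 → 3
12 → none → 0
21 → none → 0
27 → none → 0
Sum: 5 + 4 + 3 + 0 + 0 + 0 = 12
Change: 12 − 11 = +1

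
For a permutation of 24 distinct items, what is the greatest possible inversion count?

Inversions: 276

A reversed (strictly descending) arrangement makes every pair an inversion, giving C(24, 2) inversions.
C(24, 2) = 24·23/2 = 276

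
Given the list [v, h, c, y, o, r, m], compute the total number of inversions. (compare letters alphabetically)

Sweep left to right; for each value list the smaller values that follow it:
v → h, c, o, r, m → 5
h → c → 1
c → none → 0
y → o, r, m → 3
o → m → 1
r → m → 1
m → none → 0
Sum: 5 + 1 + 0 + 3 + 1 + 1 + 0 = 11

Inversions: 11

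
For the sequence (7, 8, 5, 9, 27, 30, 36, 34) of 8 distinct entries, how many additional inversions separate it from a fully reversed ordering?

25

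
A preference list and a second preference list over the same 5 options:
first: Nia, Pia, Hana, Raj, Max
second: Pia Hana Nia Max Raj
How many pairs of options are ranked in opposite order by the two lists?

Assign each item its position (1..5) in the first ordering, then rewrite the second ordering as that position sequence:
positions: Nia→1, Pia→2, Hana→3, Raj→4, Max→5
second ordering as positions: [2, 3, 1, 5, 4]
Discordant pairs = inversions in this position sequence.
2: 1 → 1
3: 1 → 1
1: 0
5: 4 → 1
4: 0
Total: 1 + 1 + 0 + 1 + 0 = 3

3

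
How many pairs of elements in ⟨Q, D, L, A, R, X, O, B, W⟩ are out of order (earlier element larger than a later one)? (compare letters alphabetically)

Count, for each position, how many later elements it exceeds:
Q → D, L, A, O, B → 5
D → A, B → 2
L → A, B → 2
A → none → 0
R → O, B → 2
X → O, B, W → 3
O → B → 1
B → none → 0
W → none → 0
Sum: 5 + 2 + 2 + 0 + 2 + 3 + 1 + 0 + 0 = 15

15 inversions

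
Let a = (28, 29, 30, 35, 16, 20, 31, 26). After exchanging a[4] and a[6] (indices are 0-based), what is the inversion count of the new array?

17

Positions 4 and 6 hold 16 and 31; after swapping, the array is [28, 29, 30, 35, 31, 20, 16, 26].
Sweep left to right; for each value list the smaller values that follow it:
28: 3
29: 3
30: 3
35: 4
31: 3
20: 1
16: 0
26: 0
Sum: 3 + 3 + 3 + 4 + 3 + 1 + 0 + 0 = 17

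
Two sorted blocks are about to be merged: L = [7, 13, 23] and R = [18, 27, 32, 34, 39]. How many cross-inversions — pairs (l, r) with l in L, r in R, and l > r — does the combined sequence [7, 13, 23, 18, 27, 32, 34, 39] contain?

Take each right-half value and tally the left-half values above it:
r = 18: 23 → 1
r = 27: none → 0
r = 32: none → 0
r = 34: none → 0
r = 39: none → 0
Cross-inversions: 1 + 0 + 0 + 0 + 0 = 1

1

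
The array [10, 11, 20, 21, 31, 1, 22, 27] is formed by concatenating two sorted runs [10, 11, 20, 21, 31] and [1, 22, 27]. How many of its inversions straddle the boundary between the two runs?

Count, for every r in R, how many entries of L exceed r:
r = 1: 10, 11, 20, 21, 31 → 5
r = 22: 31 → 1
r = 27: 31 → 1
Cross-inversions: 5 + 1 + 1 = 7

There are 7 cross-inversions.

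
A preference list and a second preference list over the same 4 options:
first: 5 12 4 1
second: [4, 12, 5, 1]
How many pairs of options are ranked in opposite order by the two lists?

Assign each item its position (1..4) in the first ordering, then rewrite the second ordering as that position sequence:
positions: 5→1, 12→2, 4→3, 1→4
second ordering as positions: [3, 2, 1, 4]
Discordant pairs = inversions in this position sequence.
3: 2, 1 → 2
2: 1 → 1
1: 0
4: 0
Total: 2 + 1 + 0 + 0 = 3

Pairs: 3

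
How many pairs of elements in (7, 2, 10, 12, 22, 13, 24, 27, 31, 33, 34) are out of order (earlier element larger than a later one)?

2 out-of-order pairs

For each element, count later entries that are smaller:
7: 1
2: 0
10: 0
12: 0
22: 1
13: 0
24: 0
27: 0
31: 0
33: 0
34: 0
Sum: 1 + 0 + 0 + 0 + 1 + 0 + 0 + 0 + 0 + 0 + 0 = 2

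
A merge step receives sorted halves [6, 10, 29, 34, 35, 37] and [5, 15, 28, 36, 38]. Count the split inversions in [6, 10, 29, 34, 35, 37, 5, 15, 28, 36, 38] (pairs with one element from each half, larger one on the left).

Take each right-half value and tally the left-half values above it:
r = 5: 6, 10, 29, 34, 35, 37 → 6
r = 15: 29, 34, 35, 37 → 4
r = 28: 29, 34, 35, 37 → 4
r = 36: 37 → 1
r = 38: none → 0
Cross-inversions: 6 + 4 + 4 + 1 + 0 = 15

There are 15 split inversions.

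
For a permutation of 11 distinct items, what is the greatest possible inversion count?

55 inversions

The maximum occurs when the array is in strictly decreasing order: every one of the C(11, 2) pairs is inverted.
C(11, 2) = 11·10/2 = 55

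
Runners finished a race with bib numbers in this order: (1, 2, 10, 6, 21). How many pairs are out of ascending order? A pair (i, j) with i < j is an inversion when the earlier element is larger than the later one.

1

For each element, count later entries that are smaller:
1 → none → 0
2 → none → 0
10 → 6 → 1
6 → none → 0
21 → none → 0
Sum: 0 + 0 + 1 + 0 + 0 = 1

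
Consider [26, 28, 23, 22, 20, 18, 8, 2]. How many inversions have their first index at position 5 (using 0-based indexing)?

2

The element at index 5 is 18.
Elements after it: 8, 2
Those smaller than 18: 8, 2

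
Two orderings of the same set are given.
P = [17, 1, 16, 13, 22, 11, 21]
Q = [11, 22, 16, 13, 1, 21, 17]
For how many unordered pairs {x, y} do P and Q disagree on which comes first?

Assign each item its position (1..7) in the first ordering, then rewrite the second ordering as that position sequence:
positions: 17→1, 1→2, 16→3, 13→4, 22→5, 11→6, 21→7
second ordering as positions: [6, 5, 3, 4, 2, 7, 1]
Discordant pairs = inversions in this position sequence.
6: 5, 3, 4, 2, 1 → 5
5: 3, 4, 2, 1 → 4
3: 2, 1 → 2
4: 2, 1 → 2
2: 1 → 1
7: 1 → 1
1: 0
Total: 5 + 4 + 2 + 2 + 1 + 1 + 0 = 15

15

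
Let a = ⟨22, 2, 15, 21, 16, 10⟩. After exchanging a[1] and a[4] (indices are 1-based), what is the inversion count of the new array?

Positions 1 and 4 hold 22 and 21; after swapping, the array is [21, 2, 15, 22, 16, 10].
Element-by-element contributions:
21: 4
2: 0
15: 1
22: 2
16: 1
10: 0
Sum: 4 + 0 + 1 + 2 + 1 + 0 = 8

8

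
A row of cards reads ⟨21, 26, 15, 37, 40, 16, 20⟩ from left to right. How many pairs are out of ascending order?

10 out-of-order pairs

Count, for each position, how many later elements it exceeds:
21 → 15, 16, 20 → 3
26 → 15, 16, 20 → 3
15 → none → 0
37 → 16, 20 → 2
40 → 16, 20 → 2
16 → none → 0
20 → none → 0
Sum: 3 + 3 + 0 + 2 + 2 + 0 + 0 = 10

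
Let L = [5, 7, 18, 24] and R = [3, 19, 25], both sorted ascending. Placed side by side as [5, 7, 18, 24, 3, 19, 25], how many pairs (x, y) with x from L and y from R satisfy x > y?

There are 5 split inversions.

Take each right-half value and tally the left-half values above it:
r = 3: 5, 7, 18, 24 → 4
r = 19: 24 → 1
r = 25: none → 0
Cross-inversions: 4 + 1 + 0 = 5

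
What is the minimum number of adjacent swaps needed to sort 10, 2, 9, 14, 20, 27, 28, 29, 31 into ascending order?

2

Minimum adjacent swaps = number of inversions (each swap of adjacent out-of-order elements removes one inversion and no swap can remove more).
Count inversions — for each element, later elements that are smaller:
10: 2, 9 → 2
2: none → 0
9: none → 0
14: none → 0
20: none → 0
27: none → 0
28: none → 0
29: none → 0
31: none → 0
Total inversions: 2 + 0 + 0 + 0 + 0 + 0 + 0 + 0 + 0 = 2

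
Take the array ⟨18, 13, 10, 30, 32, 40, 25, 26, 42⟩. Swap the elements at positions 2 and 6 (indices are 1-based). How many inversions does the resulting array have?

14

Positions 2 and 6 hold 13 and 40; after swapping, the array is [18, 40, 10, 30, 32, 13, 25, 26, 42].
For each element, count later entries that are smaller:
18 → 10, 13 → 2
40 → 10, 30, 32, 13, 25, 26 → 6
10 → none → 0
30 → 13, 25, 26 → 3
32 → 13, 25, 26 → 3
13 → none → 0
25 → none → 0
26 → none → 0
42 → none → 0
Sum: 2 + 6 + 0 + 3 + 3 + 0 + 0 + 0 + 0 = 14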